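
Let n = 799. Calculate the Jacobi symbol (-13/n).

1

First reduce: -13 ≡ 786 (mod 799).
Pull out 2: since 799 ≡ 7 (mod 8), (2/799) = +1.
Reciprocity: 393 ≡ 1 and 799 ≡ 3 (mod 4), so (393/799) = +(799/393).
Reduce top mod 393: now compute (13/393).
Reciprocity: 13 ≡ 1 and 393 ≡ 1 (mod 4), so (13/393) = +(393/13).
Reduce top mod 13: now compute (3/13).
Reciprocity: 3 ≡ 3 and 13 ≡ 1 (mod 4), so (3/13) = +(13/3).
Reduce top mod 3: now compute (1/3).
Reached (1/3) = 1. Collecting the sign flips along the way, the symbol is +1.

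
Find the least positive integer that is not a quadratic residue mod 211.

(2/211) = −1, so 2 is the smallest positive non-residue mod 211.

2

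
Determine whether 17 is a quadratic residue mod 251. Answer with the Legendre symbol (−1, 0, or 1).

1

Euler's criterion: (17/251) ≡ 17^125 (mod 251).
17^2 ≡ 38 (mod 251)
17^4 ≡ 189 (mod 251)
17^8 ≡ 79 (mod 251)
17^16 ≡ 217 (mod 251)
17^32 ≡ 152 (mod 251)
17^64 ≡ 12 (mod 251)
17^125 = 17^(64+32+16+8+4+1) ≡ 1 (mod 251).
Result is 1, so (17/251) = 1.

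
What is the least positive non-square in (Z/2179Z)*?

(2/2179) = −1, so 2 is the smallest positive non-residue mod 2179.

2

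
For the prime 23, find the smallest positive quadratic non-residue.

5

(2/23) = +1, so 2 is a residue.
(3/23) = +1, so 3 is a residue.
(4/23) = +1, so 4 is a residue.
(5/23) = −1, so 5 is the smallest positive non-residue mod 23.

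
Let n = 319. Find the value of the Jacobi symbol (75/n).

Reciprocity: 75 ≡ 3 and 319 ≡ 3 (mod 4), so (75/319) = −(319/75).
Reduce top mod 75: now compute (19/75).
Reciprocity: 19 ≡ 3 and 75 ≡ 3 (mod 4), so (19/75) = −(75/19).
Reduce top mod 19: now compute (18/19).
Pull out 2: since 19 ≡ 3 (mod 8), (2/19) = -1.
Reciprocity: 9 ≡ 1 and 19 ≡ 3 (mod 4), so (9/19) = +(19/9).
Reduce top mod 9: now compute (1/9).
Reached (1/9) = 1. Collecting the sign flips along the way, the symbol is -1.

-1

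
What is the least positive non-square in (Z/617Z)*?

(2/617) = +1, so 2 is a residue.
(3/617) = −1, so 3 is the smallest positive non-residue mod 617.

3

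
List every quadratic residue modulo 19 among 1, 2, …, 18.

1 4 5 6 7 9 11 16 17

Square k = 1,…,9 (k and 19−k give the same square):
1²=1, 2²=4, 3²=9, 4²=16, 5²≡6, 6²≡17, 7²≡11, 8²≡7, 9²≡5 (mod 19).
So the quadratic residues mod 19 are {1, 4, 5, 6, 7, 9, 11, 16, 17}.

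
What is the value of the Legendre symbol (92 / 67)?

Euler's criterion: (92/67) ≡ 25^33 (mod 67).
25^2 ≡ 22 (mod 67)
25^4 ≡ 15 (mod 67)
25^8 ≡ 24 (mod 67)
25^16 ≡ 40 (mod 67)
25^32 ≡ 59 (mod 67)
25^33 = 25^(32+1) ≡ 1 (mod 67).
Result is 1, so (92/67) = 1.

1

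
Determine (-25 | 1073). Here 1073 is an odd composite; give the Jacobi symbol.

1

First reduce: -25 ≡ 1048 (mod 1073).
Pull out 2^3: since 1073 ≡ 1 (mod 8), (2/1073) = +1, so (2/1073)^3 = +1.
Reciprocity: 131 ≡ 3 and 1073 ≡ 1 (mod 4), so (131/1073) = +(1073/131).
Reduce top mod 131: now compute (25/131).
Reciprocity: 25 ≡ 1 and 131 ≡ 3 (mod 4), so (25/131) = +(131/25).
Reduce top mod 25: now compute (6/25).
Pull out 2: since 25 ≡ 1 (mod 8), (2/25) = +1.
Reciprocity: 3 ≡ 3 and 25 ≡ 1 (mod 4), so (3/25) = +(25/3).
Reduce top mod 3: now compute (1/3).
Reached (1/3) = 1. Collecting the sign flips along the way, the symbol is +1.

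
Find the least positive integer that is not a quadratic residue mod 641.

3

(2/641) = +1, so 2 is a residue.
(3/641) = −1, so 3 is the smallest positive non-residue mod 641.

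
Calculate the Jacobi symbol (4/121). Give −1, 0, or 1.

Pull out 2^2: since 121 ≡ 1 (mod 8), (2/121) = +1, so (2/121)^2 = +1.
Reached (1/121) = 1. Collecting the sign flips along the way, the symbol is +1.

1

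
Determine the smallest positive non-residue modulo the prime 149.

2

(2/149) = −1, so 2 is the smallest positive non-residue mod 149.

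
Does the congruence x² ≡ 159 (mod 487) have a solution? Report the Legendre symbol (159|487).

-1

Euler's criterion: (159/487) ≡ 159^243 (mod 487).
159^2 ≡ 444 (mod 487)
159^4 ≡ 388 (mod 487)
159^8 ≡ 61 (mod 487)
159^16 ≡ 312 (mod 487)
159^32 ≡ 431 (mod 487)
159^64 ≡ 214 (mod 487)
159^128 ≡ 18 (mod 487)
159^243 = 159^(128+64+32+16+2+1) ≡ 486 (mod 487).
Result is 486 ≡ −1, so (159/487) = −1.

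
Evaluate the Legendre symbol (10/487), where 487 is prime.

-1

Pull out 2: since 487 ≡ 7 (mod 8), (2/487) = +1.
Reciprocity: 5 ≡ 1 and 487 ≡ 3 (mod 4), so (5/487) = +(487/5).
Reduce top mod 5: now compute (2/5).
Pull out 2: since 5 ≡ 5 (mod 8), (2/5) = -1.
Reached (1/5) = 1. Collecting the sign flips along the way, the symbol is -1.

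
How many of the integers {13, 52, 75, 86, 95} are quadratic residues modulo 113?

(13/113) = +1 → QR.
(52/113) = +1 → QR.
(75/113) = -1 → non-residue.
(86/113) = -1 → non-residue.
(95/113) = +1 → QR.
Total quadratic residues among the 5: 3.

3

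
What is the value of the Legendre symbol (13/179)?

Euler's criterion: (13/179) ≡ 13^89 (mod 179).
13^2 ≡ 169 (mod 179)
13^4 ≡ 100 (mod 179)
13^8 ≡ 155 (mod 179)
13^16 ≡ 39 (mod 179)
13^32 ≡ 89 (mod 179)
13^64 ≡ 45 (mod 179)
13^89 = 13^(64+16+8+1) ≡ 1 (mod 179).
Result is 1, so (13/179) = 1.

1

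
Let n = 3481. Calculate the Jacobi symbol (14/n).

1

Pull out 2: since 3481 ≡ 1 (mod 8), (2/3481) = +1.
Reciprocity: 7 ≡ 3 and 3481 ≡ 1 (mod 4), so (7/3481) = +(3481/7).
Reduce top mod 7: now compute (2/7).
Pull out 2: since 7 ≡ 7 (mod 8), (2/7) = +1.
Reached (1/7) = 1. Collecting the sign flips along the way, the symbol is +1.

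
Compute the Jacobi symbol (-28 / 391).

-1

First reduce: -28 ≡ 363 (mod 391).
Reciprocity: 363 ≡ 3 and 391 ≡ 3 (mod 4), so (363/391) = −(391/363).
Reduce top mod 363: now compute (28/363).
Pull out 2^2: since 363 ≡ 3 (mod 8), (2/363) = -1, so (2/363)^2 = +1.
Reciprocity: 7 ≡ 3 and 363 ≡ 3 (mod 4), so (7/363) = −(363/7).
Reduce top mod 7: now compute (6/7).
Pull out 2: since 7 ≡ 7 (mod 8), (2/7) = +1.
Reciprocity: 3 ≡ 3 and 7 ≡ 3 (mod 4), so (3/7) = −(7/3).
Reduce top mod 3: now compute (1/3).
Reached (1/3) = 1. Collecting the sign flips along the way, the symbol is -1.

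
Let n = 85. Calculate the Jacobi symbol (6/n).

Pull out 2: since 85 ≡ 5 (mod 8), (2/85) = -1.
Reciprocity: 3 ≡ 3 and 85 ≡ 1 (mod 4), so (3/85) = +(85/3).
Reduce top mod 3: now compute (1/3).
Reached (1/3) = 1. Collecting the sign flips along the way, the symbol is -1.

-1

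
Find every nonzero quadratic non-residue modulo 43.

2, 3, 5, 7, 8, 12, 18, 19, 20, 22, 26, 27, 28, 29, 30, 32, 33, 34, 37, 39, 42

Square k = 1,…,21 (k and 43−k give the same square):
1²=1, 2²=4, 3²=9, 4²=16, 5²=25, 6²=36, 7²≡6, 8²≡21, 9²≡38, 10²≡14, 11²≡35, 12²≡15, 13²≡40, 14²≡24, 15²≡10, 16²≡41, 17²≡31, 18²≡23, 19²≡17, 20²≡13, 21²≡11 (mod 43).
The residues are {1, 4, 6, 9, 10, 11, 13, 14, 15, 16, 17, 21, 23, 24, 25, 31, 35, 36, 38, 40, 41}; the non-residues are the remaining 21 nonzero classes.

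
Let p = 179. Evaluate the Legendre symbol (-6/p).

1

Euler's criterion: (-6/179) ≡ 173^89 (mod 179).
173^2 ≡ 36 (mod 179)
173^4 ≡ 43 (mod 179)
173^8 ≡ 59 (mod 179)
173^16 ≡ 80 (mod 179)
173^32 ≡ 135 (mod 179)
173^64 ≡ 146 (mod 179)
173^89 = 173^(64+16+8+1) ≡ 1 (mod 179).
Result is 1, so (-6/179) = 1.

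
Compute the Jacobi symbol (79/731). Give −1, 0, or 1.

Reciprocity: 79 ≡ 3 and 731 ≡ 3 (mod 4), so (79/731) = −(731/79).
Reduce top mod 79: now compute (20/79).
Pull out 2^2: since 79 ≡ 7 (mod 8), (2/79) = +1, so (2/79)^2 = +1.
Reciprocity: 5 ≡ 1 and 79 ≡ 3 (mod 4), so (5/79) = +(79/5).
Reduce top mod 5: now compute (4/5).
Pull out 2^2: since 5 ≡ 5 (mod 8), (2/5) = -1, so (2/5)^2 = +1.
Reached (1/5) = 1. Collecting the sign flips along the way, the symbol is -1.

-1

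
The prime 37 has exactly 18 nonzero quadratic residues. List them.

Square k = 1,…,18 (k and 37−k give the same square):
1²=1, 2²=4, 3²=9, 4²=16, 5²=25, 6²=36, 7²≡12, 8²≡27, 9²≡7, 10²≡26, 11²≡10, 12²≡33, 13²≡21, 14²≡11, 15²≡3, 16²≡34, 17²≡30, 18²≡28 (mod 37).
So the quadratic residues mod 37 are {1, 3, 4, 7, 9, 10, 11, 12, 16, 21, 25, 26, 27, 28, 30, 33, 34, 36}.

1,3,4,7,9,10,11,12,16,21,25,26,27,28,30,33,34,36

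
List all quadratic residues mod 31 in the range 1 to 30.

1 2 4 5 7 8 9 10 14 16 18 19 20 25 28

Square k = 1,…,15 (k and 31−k give the same square):
1²=1, 2²=4, 3²=9, 4²=16, 5²=25, 6²≡5, 7²≡18, 8²≡2, 9²≡19, 10²≡7, 11²≡28, 12²≡20, 13²≡14, 14²≡10, 15²≡8 (mod 31).
So the quadratic residues mod 31 are {1, 2, 4, 5, 7, 8, 9, 10, 14, 16, 18, 19, 20, 25, 28}.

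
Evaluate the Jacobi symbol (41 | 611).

1

Reciprocity: 41 ≡ 1 and 611 ≡ 3 (mod 4), so (41/611) = +(611/41).
Reduce top mod 41: now compute (37/41).
Reciprocity: 37 ≡ 1 and 41 ≡ 1 (mod 4), so (37/41) = +(41/37).
Reduce top mod 37: now compute (4/37).
Pull out 2^2: since 37 ≡ 5 (mod 8), (2/37) = -1, so (2/37)^2 = +1.
Reached (1/37) = 1. Collecting the sign flips along the way, the symbol is +1.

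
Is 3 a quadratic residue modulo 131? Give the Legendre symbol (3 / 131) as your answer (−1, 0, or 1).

Euler's criterion: (3/131) ≡ 3^65 (mod 131).
3^2 ≡ 9 (mod 131)
3^4 ≡ 81 (mod 131)
3^8 ≡ 11 (mod 131)
3^16 ≡ 121 (mod 131)
3^32 ≡ 100 (mod 131)
3^64 ≡ 44 (mod 131)
3^65 = 3^(64+1) ≡ 1 (mod 131).
Result is 1, so (3/131) = 1.

1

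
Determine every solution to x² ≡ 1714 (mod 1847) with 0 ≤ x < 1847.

Since 1847 ≡ 3 (mod 4), a square root of 1714 is 1714^((1847+1)/4) = 1714^462 mod 1847.
Repeated squaring: 1714^2≡1066, 1714^4≡451, 1714^8≡231, 1714^16≡1645, 1714^32≡170, 1714^64≡1195, 1714^128≡294, 1714^256≡1474 (mod 1847).
1714^462 = 1714^(256+128+64+8+4+2) ≡ 1458 (mod 1847).
Check: 1458² = 2125764 ≡ 1714 (mod 1847). The two roots are 389 and 1458.

389, 1458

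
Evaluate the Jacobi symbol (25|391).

1

Reciprocity: 25 ≡ 1 and 391 ≡ 3 (mod 4), so (25/391) = +(391/25).
Reduce top mod 25: now compute (16/25).
Pull out 2^4: since 25 ≡ 1 (mod 8), (2/25) = +1, so (2/25)^4 = +1.
Reached (1/25) = 1. Collecting the sign flips along the way, the symbol is +1.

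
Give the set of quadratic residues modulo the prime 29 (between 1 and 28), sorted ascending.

1,4,5,6,7,9,13,16,20,22,23,24,25,28

Square k = 1,…,14 (k and 29−k give the same square):
1²=1, 2²=4, 3²=9, 4²=16, 5²=25, 6²≡7, 7²≡20, 8²≡6, 9²≡23, 10²≡13, 11²≡5, 12²≡28, 13²≡24, 14²≡22 (mod 29).
So the quadratic residues mod 29 are {1, 4, 5, 6, 7, 9, 13, 16, 20, 22, 23, 24, 25, 28}.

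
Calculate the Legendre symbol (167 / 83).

First reduce: 167 ≡ 1 (mod 83).
Reached (1/83) = 1. Collecting the sign flips along the way, the symbol is +1.

1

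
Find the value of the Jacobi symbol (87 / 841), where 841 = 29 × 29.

Reciprocity: 87 ≡ 3 and 841 ≡ 1 (mod 4), so (87/841) = +(841/87).
Reduce top mod 87: now compute (58/87).
Pull out 2: since 87 ≡ 7 (mod 8), (2/87) = +1.
Reciprocity: 29 ≡ 1 and 87 ≡ 3 (mod 4), so (29/87) = +(87/29).
Reduce top mod 29: now compute (0/29).
Top reduces to 0: gcd > 1, so the symbol is 0.

0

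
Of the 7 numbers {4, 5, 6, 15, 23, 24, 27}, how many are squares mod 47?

4

(4/47) = +1 → QR.
(5/47) = -1 → non-residue.
(6/47) = +1 → QR.
(15/47) = -1 → non-residue.
(23/47) = -1 → non-residue.
(24/47) = +1 → QR.
(27/47) = +1 → QR.
Total quadratic residues among the 7: 4.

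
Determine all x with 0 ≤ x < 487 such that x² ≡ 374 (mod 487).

Since 487 ≡ 3 (mod 4), a square root of 374 is 374^((487+1)/4) = 374^122 mod 487.
Repeated squaring: 374^2≡107, 374^4≡248, 374^8≡142, 374^16≡197, 374^32≡336, 374^64≡399 (mod 487).
374^122 = 374^(64+32+16+8+2) ≡ 53 (mod 487).
Check: 53² = 2809 ≡ 374 (mod 487). The two roots are 53 and 434.

53, 434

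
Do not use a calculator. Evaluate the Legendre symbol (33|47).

Reciprocity: 33 ≡ 1 and 47 ≡ 3 (mod 4), so (33/47) = +(47/33).
Reduce top mod 33: now compute (14/33).
Pull out 2: since 33 ≡ 1 (mod 8), (2/33) = +1.
Reciprocity: 7 ≡ 3 and 33 ≡ 1 (mod 4), so (7/33) = +(33/7).
Reduce top mod 7: now compute (5/7).
Reciprocity: 5 ≡ 1 and 7 ≡ 3 (mod 4), so (5/7) = +(7/5).
Reduce top mod 5: now compute (2/5).
Pull out 2: since 5 ≡ 5 (mod 8), (2/5) = -1.
Reached (1/5) = 1. Collecting the sign flips along the way, the symbol is -1.

-1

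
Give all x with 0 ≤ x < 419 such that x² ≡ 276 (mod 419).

81, 338

Since 419 ≡ 3 (mod 4), a square root of 276 is 276^((419+1)/4) = 276^105 mod 419.
Repeated squaring: 276^2≡337, 276^4≡20, 276^8≡400, 276^16≡361, 276^32≡12, 276^64≡144 (mod 419).
276^105 = 276^(64+32+8+1) ≡ 81 (mod 419).
Check: 81² = 6561 ≡ 276 (mod 419). The two roots are 81 and 338.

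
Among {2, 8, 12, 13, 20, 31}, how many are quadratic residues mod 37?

(2/37) = -1 → non-residue.
(8/37) = -1 → non-residue.
(12/37) = +1 → QR.
(13/37) = -1 → non-residue.
(20/37) = -1 → non-residue.
(31/37) = -1 → non-residue.
Total quadratic residues among the 6: 1.

1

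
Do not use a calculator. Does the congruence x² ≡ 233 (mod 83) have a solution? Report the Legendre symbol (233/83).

First reduce: 233 ≡ 67 (mod 83).
Reciprocity: 67 ≡ 3 and 83 ≡ 3 (mod 4), so (67/83) = −(83/67).
Reduce top mod 67: now compute (16/67).
Pull out 2^4: since 67 ≡ 3 (mod 8), (2/67) = -1, so (2/67)^4 = +1.
Reached (1/67) = 1. Collecting the sign flips along the way, the symbol is -1.

-1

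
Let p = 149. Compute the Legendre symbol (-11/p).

Euler's criterion: (-11/149) ≡ 138^74 (mod 149).
138^2 ≡ 121 (mod 149)
138^4 ≡ 39 (mod 149)
138^8 ≡ 31 (mod 149)
138^16 ≡ 67 (mod 149)
138^32 ≡ 19 (mod 149)
138^64 ≡ 63 (mod 149)
138^74 = 138^(64+8+2) ≡ 148 (mod 149).
Result is 148 ≡ −1, so (-11/149) = −1.

-1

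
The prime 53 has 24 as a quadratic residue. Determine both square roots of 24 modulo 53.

17, 36

53 ≡ 1 (mod 4), so we find a root by search.
Trying successive values, 17² = 289 ≡ 24 (mod 53). The other root is 53 − 17 = 36.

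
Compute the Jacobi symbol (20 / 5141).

1

Pull out 2^2: since 5141 ≡ 5 (mod 8), (2/5141) = -1, so (2/5141)^2 = +1.
Reciprocity: 5 ≡ 1 and 5141 ≡ 1 (mod 4), so (5/5141) = +(5141/5).
Reduce top mod 5: now compute (1/5).
Reached (1/5) = 1. Collecting the sign flips along the way, the symbol is +1.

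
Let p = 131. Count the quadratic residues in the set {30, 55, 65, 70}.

(30/131) = -1 → non-residue.
(55/131) = +1 → QR.
(65/131) = +1 → QR.
(70/131) = -1 → non-residue.
Total quadratic residues among the 4: 2.

2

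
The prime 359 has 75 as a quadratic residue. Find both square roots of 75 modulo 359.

Since 359 ≡ 3 (mod 4), a square root of 75 is 75^((359+1)/4) = 75^90 mod 359.
Repeated squaring: 75^2≡240, 75^4≡160, 75^8≡111, 75^16≡115, 75^32≡301, 75^64≡133 (mod 359).
75^90 = 75^(64+16+8+2) ≡ 262 (mod 359).
Check: 262² = 68644 ≡ 75 (mod 359). The two roots are 97 and 262.

97, 262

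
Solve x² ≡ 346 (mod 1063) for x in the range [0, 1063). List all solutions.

82, 981

Since 1063 ≡ 3 (mod 4), a square root of 346 is 346^((1063+1)/4) = 346^266 mod 1063.
Repeated squaring: 346^2≡660, 346^4≡833, 346^8≡813, 346^16≡846, 346^32≡317, 346^64≡567, 346^128≡463, 346^256≡706 (mod 1063).
346^266 = 346^(256+8+2) ≡ 981 (mod 1063).
Check: 981² = 962361 ≡ 346 (mod 1063). The two roots are 82 and 981.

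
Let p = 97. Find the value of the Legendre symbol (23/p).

Euler's criterion: (23/97) ≡ 23^48 (mod 97).
23^2 ≡ 44 (mod 97)
23^4 ≡ 93 (mod 97)
23^8 ≡ 16 (mod 97)
23^16 ≡ 62 (mod 97)
23^32 ≡ 61 (mod 97)
23^48 = 23^(32+16) ≡ 96 (mod 97).
Result is 96 ≡ −1, so (23/97) = −1.

-1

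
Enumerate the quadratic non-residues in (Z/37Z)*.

Square k = 1,…,18 (k and 37−k give the same square):
1²=1, 2²=4, 3²=9, 4²=16, 5²=25, 6²=36, 7²≡12, 8²≡27, 9²≡7, 10²≡26, 11²≡10, 12²≡33, 13²≡21, 14²≡11, 15²≡3, 16²≡34, 17²≡30, 18²≡28 (mod 37).
The residues are {1, 3, 4, 7, 9, 10, 11, 12, 16, 21, 25, 26, 27, 28, 30, 33, 34, 36}; the non-residues are the remaining 18 nonzero classes.

2, 5, 6, 8, 13, 14, 15, 17, 18, 19, 20, 22, 23, 24, 29, 31, 32, 35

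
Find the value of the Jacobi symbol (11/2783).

0

Reciprocity: 11 ≡ 3 and 2783 ≡ 3 (mod 4), so (11/2783) = −(2783/11).
Reduce top mod 11: now compute (0/11).
Top reduces to 0: gcd > 1, so the symbol is 0.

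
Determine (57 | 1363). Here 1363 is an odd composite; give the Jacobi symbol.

-1

Reciprocity: 57 ≡ 1 and 1363 ≡ 3 (mod 4), so (57/1363) = +(1363/57).
Reduce top mod 57: now compute (52/57).
Pull out 2^2: since 57 ≡ 1 (mod 8), (2/57) = +1, so (2/57)^2 = +1.
Reciprocity: 13 ≡ 1 and 57 ≡ 1 (mod 4), so (13/57) = +(57/13).
Reduce top mod 13: now compute (5/13).
Reciprocity: 5 ≡ 1 and 13 ≡ 1 (mod 4), so (5/13) = +(13/5).
Reduce top mod 5: now compute (3/5).
Reciprocity: 3 ≡ 3 and 5 ≡ 1 (mod 4), so (3/5) = +(5/3).
Reduce top mod 3: now compute (2/3).
Pull out 2: since 3 ≡ 3 (mod 8), (2/3) = -1.
Reached (1/3) = 1. Collecting the sign flips along the way, the symbol is -1.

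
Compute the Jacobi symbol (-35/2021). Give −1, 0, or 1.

-1

First reduce: -35 ≡ 1986 (mod 2021).
Pull out 2: since 2021 ≡ 5 (mod 8), (2/2021) = -1.
Reciprocity: 993 ≡ 1 and 2021 ≡ 1 (mod 4), so (993/2021) = +(2021/993).
Reduce top mod 993: now compute (35/993).
Reciprocity: 35 ≡ 3 and 993 ≡ 1 (mod 4), so (35/993) = +(993/35).
Reduce top mod 35: now compute (13/35).
Reciprocity: 13 ≡ 1 and 35 ≡ 3 (mod 4), so (13/35) = +(35/13).
Reduce top mod 13: now compute (9/13).
Reciprocity: 9 ≡ 1 and 13 ≡ 1 (mod 4), so (9/13) = +(13/9).
Reduce top mod 9: now compute (4/9).
Pull out 2^2: since 9 ≡ 1 (mod 8), (2/9) = +1, so (2/9)^2 = +1.
Reached (1/9) = 1. Collecting the sign flips along the way, the symbol is -1.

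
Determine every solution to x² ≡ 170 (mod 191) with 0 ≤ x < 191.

19, 172

Since 191 ≡ 3 (mod 4), a square root of 170 is 170^((191+1)/4) = 170^48 mod 191.
Repeated squaring: 170^2≡59, 170^4≡43, 170^8≡130, 170^16≡92, 170^32≡60 (mod 191).
170^48 = 170^(32+16) ≡ 172 (mod 191).
Check: 172² = 29584 ≡ 170 (mod 191). The two roots are 19 and 172.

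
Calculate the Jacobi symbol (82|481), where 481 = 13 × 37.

-1

Pull out 2: since 481 ≡ 1 (mod 8), (2/481) = +1.
Reciprocity: 41 ≡ 1 and 481 ≡ 1 (mod 4), so (41/481) = +(481/41).
Reduce top mod 41: now compute (30/41).
Pull out 2: since 41 ≡ 1 (mod 8), (2/41) = +1.
Reciprocity: 15 ≡ 3 and 41 ≡ 1 (mod 4), so (15/41) = +(41/15).
Reduce top mod 15: now compute (11/15).
Reciprocity: 11 ≡ 3 and 15 ≡ 3 (mod 4), so (11/15) = −(15/11).
Reduce top mod 11: now compute (4/11).
Pull out 2^2: since 11 ≡ 3 (mod 8), (2/11) = -1, so (2/11)^2 = +1.
Reached (1/11) = 1. Collecting the sign flips along the way, the symbol is -1.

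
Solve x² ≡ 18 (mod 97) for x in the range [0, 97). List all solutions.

42, 55

97 ≡ 1 (mod 4), so we find a root by search.
Trying successive values, 42² = 1764 ≡ 18 (mod 97). The other root is 97 − 42 = 55.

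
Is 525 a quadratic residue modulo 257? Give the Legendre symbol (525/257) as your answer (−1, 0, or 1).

First reduce: 525 ≡ 11 (mod 257).
Reciprocity: 11 ≡ 3 and 257 ≡ 1 (mod 4), so (11/257) = +(257/11).
Reduce top mod 11: now compute (4/11).
Pull out 2^2: since 11 ≡ 3 (mod 8), (2/11) = -1, so (2/11)^2 = +1.
Reached (1/11) = 1. Collecting the sign flips along the way, the symbol is +1.

1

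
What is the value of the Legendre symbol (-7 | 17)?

-1

First reduce: -7 ≡ 10 (mod 17).
Pull out 2: since 17 ≡ 1 (mod 8), (2/17) = +1.
Reciprocity: 5 ≡ 1 and 17 ≡ 1 (mod 4), so (5/17) = +(17/5).
Reduce top mod 5: now compute (2/5).
Pull out 2: since 5 ≡ 5 (mod 8), (2/5) = -1.
Reached (1/5) = 1. Collecting the sign flips along the way, the symbol is -1.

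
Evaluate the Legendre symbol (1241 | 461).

First reduce: 1241 ≡ 319 (mod 461).
Reciprocity: 319 ≡ 3 and 461 ≡ 1 (mod 4), so (319/461) = +(461/319).
Reduce top mod 319: now compute (142/319).
Pull out 2: since 319 ≡ 7 (mod 8), (2/319) = +1.
Reciprocity: 71 ≡ 3 and 319 ≡ 3 (mod 4), so (71/319) = −(319/71).
Reduce top mod 71: now compute (35/71).
Reciprocity: 35 ≡ 3 and 71 ≡ 3 (mod 4), so (35/71) = −(71/35).
Reduce top mod 35: now compute (1/35).
Reached (1/35) = 1. Collecting the sign flips along the way, the symbol is +1.

1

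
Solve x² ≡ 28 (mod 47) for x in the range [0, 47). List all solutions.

13, 34

Since 47 ≡ 3 (mod 4), a square root of 28 is 28^((47+1)/4) = 28^12 mod 47.
Repeated squaring: 28^2≡32, 28^4≡37, 28^8≡6 (mod 47).
28^12 = 28^(8+4) ≡ 34 (mod 47).
Check: 34² = 1156 ≡ 28 (mod 47). The two roots are 13 and 34.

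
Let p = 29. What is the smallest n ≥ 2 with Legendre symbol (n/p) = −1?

(2/29) = −1, so 2 is the smallest positive non-residue mod 29.

2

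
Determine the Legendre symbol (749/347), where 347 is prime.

First reduce: 749 ≡ 55 (mod 347).
Reciprocity: 55 ≡ 3 and 347 ≡ 3 (mod 4), so (55/347) = −(347/55).
Reduce top mod 55: now compute (17/55).
Reciprocity: 17 ≡ 1 and 55 ≡ 3 (mod 4), so (17/55) = +(55/17).
Reduce top mod 17: now compute (4/17).
Pull out 2^2: since 17 ≡ 1 (mod 8), (2/17) = +1, so (2/17)^2 = +1.
Reached (1/17) = 1. Collecting the sign flips along the way, the symbol is -1.

-1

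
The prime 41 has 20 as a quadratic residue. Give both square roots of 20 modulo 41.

15, 26

41 ≡ 1 (mod 4), so we find a root by search.
Trying successive values, 15² = 225 ≡ 20 (mod 41). The other root is 41 − 15 = 26.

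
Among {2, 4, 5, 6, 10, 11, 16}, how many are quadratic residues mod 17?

3

(2/17) = +1 → QR.
(4/17) = +1 → QR.
(5/17) = -1 → non-residue.
(6/17) = -1 → non-residue.
(10/17) = -1 → non-residue.
(11/17) = -1 → non-residue.
(16/17) = +1 → QR.
Total quadratic residues among the 7: 3.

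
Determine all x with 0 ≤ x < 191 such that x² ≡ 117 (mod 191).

Since 191 ≡ 3 (mod 4), a square root of 117 is 117^((191+1)/4) = 117^48 mod 191.
Repeated squaring: 117^2≡128, 117^4≡149, 117^8≡45, 117^16≡115, 117^32≡46 (mod 191).
117^48 = 117^(32+16) ≡ 133 (mod 191).
Check: 133² = 17689 ≡ 117 (mod 191). The two roots are 58 and 133.

58, 133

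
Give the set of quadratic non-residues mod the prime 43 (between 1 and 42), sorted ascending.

Square k = 1,…,21 (k and 43−k give the same square):
1²=1, 2²=4, 3²=9, 4²=16, 5²=25, 6²=36, 7²≡6, 8²≡21, 9²≡38, 10²≡14, 11²≡35, 12²≡15, 13²≡40, 14²≡24, 15²≡10, 16²≡41, 17²≡31, 18²≡23, 19²≡17, 20²≡13, 21²≡11 (mod 43).
The residues are {1, 4, 6, 9, 10, 11, 13, 14, 15, 16, 17, 21, 23, 24, 25, 31, 35, 36, 38, 40, 41}; the non-residues are the remaining 21 nonzero classes.

2,3,5,7,8,12,18,19,20,22,26,27,28,29,30,32,33,34,37,39,42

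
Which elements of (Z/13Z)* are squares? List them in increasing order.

Square k = 1,…,6 (k and 13−k give the same square):
1²=1, 2²=4, 3²=9, 4²≡3, 5²≡12, 6²≡10 (mod 13).
So the quadratic residues mod 13 are {1, 3, 4, 9, 10, 12}.

1, 3, 4, 9, 10, 12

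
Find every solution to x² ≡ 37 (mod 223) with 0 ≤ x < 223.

Since 223 ≡ 3 (mod 4), a square root of 37 is 37^((223+1)/4) = 37^56 mod 223.
Repeated squaring: 37^2≡31, 37^4≡69, 37^8≡78, 37^16≡63, 37^32≡178 (mod 223).
37^56 = 37^(32+16+8) ≡ 86 (mod 223).
Check: 86² = 7396 ≡ 37 (mod 223). The two roots are 86 and 137.

86, 137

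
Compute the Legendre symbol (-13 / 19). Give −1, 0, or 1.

1

Euler's criterion: (-13/19) ≡ 6^9 (mod 19).
6^2 ≡ 17 (mod 19)
6^4 ≡ 4 (mod 19)
6^8 ≡ 16 (mod 19)
6^9 = 6^(8+1) ≡ 1 (mod 19).
Result is 1, so (-13/19) = 1.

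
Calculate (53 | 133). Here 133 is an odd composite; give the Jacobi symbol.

-1

Reciprocity: 53 ≡ 1 and 133 ≡ 1 (mod 4), so (53/133) = +(133/53).
Reduce top mod 53: now compute (27/53).
Reciprocity: 27 ≡ 3 and 53 ≡ 1 (mod 4), so (27/53) = +(53/27).
Reduce top mod 27: now compute (26/27).
Pull out 2: since 27 ≡ 3 (mod 8), (2/27) = -1.
Reciprocity: 13 ≡ 1 and 27 ≡ 3 (mod 4), so (13/27) = +(27/13).
Reduce top mod 13: now compute (1/13).
Reached (1/13) = 1. Collecting the sign flips along the way, the symbol is -1.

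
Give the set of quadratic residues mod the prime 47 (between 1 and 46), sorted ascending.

1 2 3 4 6 7 8 9 12 14 16 17 18 21 24 25 27 28 32 34 36 37 42

Square k = 1,…,23 (k and 47−k give the same square):
1²=1, 2²=4, 3²=9, 4²=16, 5²=25, 6²=36, 7²≡2, 8²≡17, 9²≡34, 10²≡6, 11²≡27, 12²≡3, 13²≡28, 14²≡8, 15²≡37, 16²≡21, 17²≡7, 18²≡42, 19²≡32, 20²≡24, 21²≡18, 22²≡14, 23²≡12 (mod 47).
So the quadratic residues mod 47 are {1, 2, 3, 4, 6, 7, 8, 9, 12, 14, 16, 17, 18, 21, 24, 25, 27, 28, 32, 34, 36, 37, 42}.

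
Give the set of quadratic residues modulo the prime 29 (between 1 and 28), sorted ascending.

1 4 5 6 7 9 13 16 20 22 23 24 25 28

Square k = 1,…,14 (k and 29−k give the same square):
1²=1, 2²=4, 3²=9, 4²=16, 5²=25, 6²≡7, 7²≡20, 8²≡6, 9²≡23, 10²≡13, 11²≡5, 12²≡28, 13²≡24, 14²≡22 (mod 29).
So the quadratic residues mod 29 are {1, 4, 5, 6, 7, 9, 13, 16, 20, 22, 23, 24, 25, 28}.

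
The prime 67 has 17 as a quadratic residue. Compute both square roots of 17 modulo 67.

Since 67 ≡ 3 (mod 4), a square root of 17 is 17^((67+1)/4) = 17^17 mod 67.
Repeated squaring: 17^2≡21, 17^4≡39, 17^8≡47, 17^16≡65 (mod 67).
17^17 = 17^(16+1) ≡ 33 (mod 67).
Check: 33² = 1089 ≡ 17 (mod 67). The two roots are 33 and 34.

33, 34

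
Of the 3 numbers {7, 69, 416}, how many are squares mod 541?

3

(7/541) = +1 → QR.
(69/541) = +1 → QR.
(416/541) = +1 → QR.
Total quadratic residues among the 3: 3.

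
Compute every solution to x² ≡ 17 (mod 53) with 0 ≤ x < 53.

21, 32

53 ≡ 1 (mod 4), so we find a root by search.
Trying successive values, 21² = 441 ≡ 17 (mod 53). The other root is 53 − 21 = 32.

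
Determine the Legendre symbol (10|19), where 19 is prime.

-1

Pull out 2: since 19 ≡ 3 (mod 8), (2/19) = -1.
Reciprocity: 5 ≡ 1 and 19 ≡ 3 (mod 4), so (5/19) = +(19/5).
Reduce top mod 5: now compute (4/5).
Pull out 2^2: since 5 ≡ 5 (mod 8), (2/5) = -1, so (2/5)^2 = +1.
Reached (1/5) = 1. Collecting the sign flips along the way, the symbol is -1.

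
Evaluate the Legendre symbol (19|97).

-1

Euler's criterion: (19/97) ≡ 19^48 (mod 97).
19^2 ≡ 70 (mod 97)
19^4 ≡ 50 (mod 97)
19^8 ≡ 75 (mod 97)
19^16 ≡ 96 (mod 97)
19^32 ≡ 1 (mod 97)
19^48 = 19^(32+16) ≡ 96 (mod 97).
Result is 96 ≡ −1, so (19/97) = −1.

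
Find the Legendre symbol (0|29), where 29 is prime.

0

Top reduces to 0: gcd > 1, so the symbol is 0.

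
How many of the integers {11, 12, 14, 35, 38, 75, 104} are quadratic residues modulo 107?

5

(11/107) = +1 → QR.
(12/107) = +1 → QR.
(14/107) = +1 → QR.
(35/107) = +1 → QR.
(38/107) = -1 → non-residue.
(75/107) = +1 → QR.
(104/107) = -1 → non-residue.
Total quadratic residues among the 7: 5.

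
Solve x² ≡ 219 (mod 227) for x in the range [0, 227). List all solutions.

30, 197

Since 227 ≡ 3 (mod 4), a square root of 219 is 219^((227+1)/4) = 219^57 mod 227.
Repeated squaring: 219^2≡64, 219^4≡10, 219^8≡100, 219^16≡12, 219^32≡144 (mod 227).
219^57 = 219^(32+16+8+1) ≡ 30 (mod 227).
Check: 30² = 900 ≡ 219 (mod 227). The two roots are 30 and 197.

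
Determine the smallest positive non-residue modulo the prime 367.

(2/367) = +1, so 2 is a residue.
(3/367) = −1, so 3 is the smallest positive non-residue mod 367.

3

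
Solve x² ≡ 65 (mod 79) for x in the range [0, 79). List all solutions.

Since 79 ≡ 3 (mod 4), a square root of 65 is 65^((79+1)/4) = 65^20 mod 79.
Repeated squaring: 65^2≡38, 65^4≡22, 65^8≡10, 65^16≡21 (mod 79).
65^20 = 65^(16+4) ≡ 67 (mod 79).
Check: 67² = 4489 ≡ 65 (mod 79). The two roots are 12 and 67.

12, 67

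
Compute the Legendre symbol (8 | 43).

Pull out 2^3: since 43 ≡ 3 (mod 8), (2/43) = -1, so (2/43)^3 = -1.
Reached (1/43) = 1. Collecting the sign flips along the way, the symbol is -1.

-1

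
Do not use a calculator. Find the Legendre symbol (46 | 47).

-1

Euler's criterion: (46/47) ≡ 46^23 (mod 47).
46^2 ≡ 1 (mod 47)
46^4 ≡ 1 (mod 47)
46^8 ≡ 1 (mod 47)
46^16 ≡ 1 (mod 47)
46^23 = 46^(16+4+2+1) ≡ 46 (mod 47).
Result is 46 ≡ −1, so (46/47) = −1.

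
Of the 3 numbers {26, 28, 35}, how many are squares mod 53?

1

(26/53) = -1 → non-residue.
(28/53) = +1 → QR.
(35/53) = -1 → non-residue.
Total quadratic residues among the 3: 1.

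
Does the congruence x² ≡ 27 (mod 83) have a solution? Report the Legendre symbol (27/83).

1

Reciprocity: 27 ≡ 3 and 83 ≡ 3 (mod 4), so (27/83) = −(83/27).
Reduce top mod 27: now compute (2/27).
Pull out 2: since 27 ≡ 3 (mod 8), (2/27) = -1.
Reached (1/27) = 1. Collecting the sign flips along the way, the symbol is +1.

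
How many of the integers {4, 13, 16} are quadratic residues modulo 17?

(4/17) = +1 → QR.
(13/17) = +1 → QR.
(16/17) = +1 → QR.
Total quadratic residues among the 3: 3.

3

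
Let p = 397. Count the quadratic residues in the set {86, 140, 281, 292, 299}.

3

(86/397) = -1 → non-residue.
(140/397) = +1 → QR.
(281/397) = +1 → QR.
(292/397) = +1 → QR.
(299/397) = -1 → non-residue.
Total quadratic residues among the 5: 3.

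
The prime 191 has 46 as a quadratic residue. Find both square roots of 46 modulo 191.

76, 115

Since 191 ≡ 3 (mod 4), a square root of 46 is 46^((191+1)/4) = 46^48 mod 191.
Repeated squaring: 46^2≡15, 46^4≡34, 46^8≡10, 46^16≡100, 46^32≡68 (mod 191).
46^48 = 46^(32+16) ≡ 115 (mod 191).
Check: 115² = 13225 ≡ 46 (mod 191). The two roots are 76 and 115.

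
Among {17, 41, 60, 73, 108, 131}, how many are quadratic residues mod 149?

(17/149) = +1 → QR.
(41/149) = -1 → non-residue.
(60/149) = -1 → non-residue.
(73/149) = +1 → QR.
(108/149) = -1 → non-residue.
(131/149) = -1 → non-residue.
Total quadratic residues among the 6: 2.

2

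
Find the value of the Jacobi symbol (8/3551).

1

Pull out 2^3: since 3551 ≡ 7 (mod 8), (2/3551) = +1, so (2/3551)^3 = +1.
Reached (1/3551) = 1. Collecting the sign flips along the way, the symbol is +1.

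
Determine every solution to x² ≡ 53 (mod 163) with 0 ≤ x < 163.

Since 163 ≡ 3 (mod 4), a square root of 53 is 53^((163+1)/4) = 53^41 mod 163.
Repeated squaring: 53^2≡38, 53^4≡140, 53^8≡40, 53^16≡133, 53^32≡85 (mod 163).
53^41 = 53^(32+8+1) ≡ 85 (mod 163).
Check: 85² = 7225 ≡ 53 (mod 163). The two roots are 78 and 85.

78, 85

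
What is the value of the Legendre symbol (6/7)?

-1

Pull out 2: since 7 ≡ 7 (mod 8), (2/7) = +1.
Reciprocity: 3 ≡ 3 and 7 ≡ 3 (mod 4), so (3/7) = −(7/3).
Reduce top mod 3: now compute (1/3).
Reached (1/3) = 1. Collecting the sign flips along the way, the symbol is -1.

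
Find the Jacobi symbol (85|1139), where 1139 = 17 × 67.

Reciprocity: 85 ≡ 1 and 1139 ≡ 3 (mod 4), so (85/1139) = +(1139/85).
Reduce top mod 85: now compute (34/85).
Pull out 2: since 85 ≡ 5 (mod 8), (2/85) = -1.
Reciprocity: 17 ≡ 1 and 85 ≡ 1 (mod 4), so (17/85) = +(85/17).
Reduce top mod 17: now compute (0/17).
Top reduces to 0: gcd > 1, so the symbol is 0.

0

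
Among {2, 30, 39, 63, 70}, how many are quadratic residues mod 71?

(2/71) = +1 → QR.
(30/71) = +1 → QR.
(39/71) = -1 → non-residue.
(63/71) = -1 → non-residue.
(70/71) = -1 → non-residue.
Total quadratic residues among the 5: 2.

2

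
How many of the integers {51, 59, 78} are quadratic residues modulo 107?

0

(51/107) = -1 → non-residue.
(59/107) = -1 → non-residue.
(78/107) = -1 → non-residue.
Total quadratic residues among the 3: 0.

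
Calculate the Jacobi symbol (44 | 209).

Pull out 2^2: since 209 ≡ 1 (mod 8), (2/209) = +1, so (2/209)^2 = +1.
Reciprocity: 11 ≡ 3 and 209 ≡ 1 (mod 4), so (11/209) = +(209/11).
Reduce top mod 11: now compute (0/11).
Top reduces to 0: gcd > 1, so the symbol is 0.

0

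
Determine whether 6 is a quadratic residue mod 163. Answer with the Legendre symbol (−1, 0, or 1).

1

Pull out 2: since 163 ≡ 3 (mod 8), (2/163) = -1.
Reciprocity: 3 ≡ 3 and 163 ≡ 3 (mod 4), so (3/163) = −(163/3).
Reduce top mod 3: now compute (1/3).
Reached (1/3) = 1. Collecting the sign flips along the way, the symbol is +1.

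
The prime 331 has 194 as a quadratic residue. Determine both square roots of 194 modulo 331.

Since 331 ≡ 3 (mod 4), a square root of 194 is 194^((331+1)/4) = 194^83 mod 331.
Repeated squaring: 194^2≡233, 194^4≡5, 194^8≡25, 194^16≡294, 194^32≡45, 194^64≡39 (mod 331).
194^83 = 194^(64+16+2+1) ≡ 43 (mod 331).
Check: 43² = 1849 ≡ 194 (mod 331). The two roots are 43 and 288.

43, 288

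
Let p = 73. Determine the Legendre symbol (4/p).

Pull out 2^2: since 73 ≡ 1 (mod 8), (2/73) = +1, so (2/73)^2 = +1.
Reached (1/73) = 1. Collecting the sign flips along the way, the symbol is +1.

1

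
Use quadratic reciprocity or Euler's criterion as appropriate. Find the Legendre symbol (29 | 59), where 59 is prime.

1

Euler's criterion: (29/59) ≡ 29^29 (mod 59).
29^2 ≡ 15 (mod 59)
29^4 ≡ 48 (mod 59)
29^8 ≡ 3 (mod 59)
29^16 ≡ 9 (mod 59)
29^29 = 29^(16+8+4+1) ≡ 1 (mod 59).
Result is 1, so (29/59) = 1.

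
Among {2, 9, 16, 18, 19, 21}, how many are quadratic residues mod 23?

(2/23) = +1 → QR.
(9/23) = +1 → QR.
(16/23) = +1 → QR.
(18/23) = +1 → QR.
(19/23) = -1 → non-residue.
(21/23) = -1 → non-residue.
Total quadratic residues among the 6: 4.

4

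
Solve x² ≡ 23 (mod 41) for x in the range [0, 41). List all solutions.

41 ≡ 1 (mod 4), so we find a root by search.
Trying successive values, 8² = 64 ≡ 23 (mod 41). The other root is 41 − 8 = 33.

8, 33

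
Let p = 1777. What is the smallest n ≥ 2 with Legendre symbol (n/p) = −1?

(2/1777) = +1, so 2 is a residue.
(3/1777) = +1, so 3 is a residue.
(4/1777) = +1, so 4 is a residue.
(5/1777) = −1, so 5 is the smallest positive non-residue mod 1777.

5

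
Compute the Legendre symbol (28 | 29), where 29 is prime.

Pull out 2^2: since 29 ≡ 5 (mod 8), (2/29) = -1, so (2/29)^2 = +1.
Reciprocity: 7 ≡ 3 and 29 ≡ 1 (mod 4), so (7/29) = +(29/7).
Reduce top mod 7: now compute (1/7).
Reached (1/7) = 1. Collecting the sign flips along the way, the symbol is +1.

1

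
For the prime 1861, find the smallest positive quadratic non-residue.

2

(2/1861) = −1, so 2 is the smallest positive non-residue mod 1861.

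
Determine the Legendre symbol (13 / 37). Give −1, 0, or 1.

-1

Reciprocity: 13 ≡ 1 and 37 ≡ 1 (mod 4), so (13/37) = +(37/13).
Reduce top mod 13: now compute (11/13).
Reciprocity: 11 ≡ 3 and 13 ≡ 1 (mod 4), so (11/13) = +(13/11).
Reduce top mod 11: now compute (2/11).
Pull out 2: since 11 ≡ 3 (mod 8), (2/11) = -1.
Reached (1/11) = 1. Collecting the sign flips along the way, the symbol is -1.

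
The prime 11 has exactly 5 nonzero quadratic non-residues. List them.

2 6 7 8 10

Square k = 1,…,5 (k and 11−k give the same square):
1²=1, 2²=4, 3²=9, 4²≡5, 5²≡3 (mod 11).
The residues are {1, 3, 4, 5, 9}; the non-residues are the remaining 5 nonzero classes.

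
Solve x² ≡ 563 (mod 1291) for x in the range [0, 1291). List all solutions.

630, 661

Since 1291 ≡ 3 (mod 4), a square root of 563 is 563^((1291+1)/4) = 563^323 mod 1291.
Repeated squaring: 563^2≡674, 563^4≡1135, 563^8≡1098, 563^16≡1101, 563^32≡1243, 563^64≡1013, 563^128≡1115, 563^256≡1283 (mod 1291).
563^323 = 563^(256+64+2+1) ≡ 661 (mod 1291).
Check: 661² = 436921 ≡ 563 (mod 1291). The two roots are 630 and 661.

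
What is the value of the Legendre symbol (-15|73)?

-1

Euler's criterion: (-15/73) ≡ 58^36 (mod 73).
58^2 ≡ 6 (mod 73)
58^4 ≡ 36 (mod 73)
58^8 ≡ 55 (mod 73)
58^16 ≡ 32 (mod 73)
58^32 ≡ 2 (mod 73)
58^36 = 58^(32+4) ≡ 72 (mod 73).
Result is 72 ≡ −1, so (-15/73) = −1.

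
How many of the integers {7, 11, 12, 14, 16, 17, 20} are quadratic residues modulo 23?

(7/23) = -1 → non-residue.
(11/23) = -1 → non-residue.
(12/23) = +1 → QR.
(14/23) = -1 → non-residue.
(16/23) = +1 → QR.
(17/23) = -1 → non-residue.
(20/23) = -1 → non-residue.
Total quadratic residues among the 7: 2.

2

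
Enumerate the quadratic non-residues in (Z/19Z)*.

2, 3, 8, 10, 12, 13, 14, 15, 18

Square k = 1,…,9 (k and 19−k give the same square):
1²=1, 2²=4, 3²=9, 4²=16, 5²≡6, 6²≡17, 7²≡11, 8²≡7, 9²≡5 (mod 19).
The residues are {1, 4, 5, 6, 7, 9, 11, 16, 17}; the non-residues are the remaining 9 nonzero classes.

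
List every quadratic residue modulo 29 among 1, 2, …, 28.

Square k = 1,…,14 (k and 29−k give the same square):
1²=1, 2²=4, 3²=9, 4²=16, 5²=25, 6²≡7, 7²≡20, 8²≡6, 9²≡23, 10²≡13, 11²≡5, 12²≡28, 13²≡24, 14²≡22 (mod 29).
So the quadratic residues mod 29 are {1, 4, 5, 6, 7, 9, 13, 16, 20, 22, 23, 24, 25, 28}.

1,4,5,6,7,9,13,16,20,22,23,24,25,28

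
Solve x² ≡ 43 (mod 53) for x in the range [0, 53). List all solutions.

53 ≡ 1 (mod 4), so we find a root by search.
Trying successive values, 19² = 361 ≡ 43 (mod 53). The other root is 53 − 19 = 34.

19, 34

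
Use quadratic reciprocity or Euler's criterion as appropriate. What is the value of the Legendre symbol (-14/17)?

Euler's criterion: (-14/17) ≡ 3^8 (mod 17).
3^2 ≡ 9 (mod 17)
3^4 ≡ 13 (mod 17)
3^8 ≡ 16 (mod 17)
3^8 = 3^(8) ≡ 16 (mod 17).
Result is 16 ≡ −1, so (-14/17) = −1.

-1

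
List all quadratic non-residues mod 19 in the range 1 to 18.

2 3 8 10 12 13 14 15 18

Square k = 1,…,9 (k and 19−k give the same square):
1²=1, 2²=4, 3²=9, 4²=16, 5²≡6, 6²≡17, 7²≡11, 8²≡7, 9²≡5 (mod 19).
The residues are {1, 4, 5, 6, 7, 9, 11, 16, 17}; the non-residues are the remaining 9 nonzero classes.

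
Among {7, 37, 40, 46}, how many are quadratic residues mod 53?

4

(7/53) = +1 → QR.
(37/53) = +1 → QR.
(40/53) = +1 → QR.
(46/53) = +1 → QR.
Total quadratic residues among the 4: 4.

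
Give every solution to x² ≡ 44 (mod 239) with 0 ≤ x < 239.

98, 141

Since 239 ≡ 3 (mod 4), a square root of 44 is 44^((239+1)/4) = 44^60 mod 239.
Repeated squaring: 44^2≡24, 44^4≡98, 44^8≡44, 44^16≡24, 44^32≡98 (mod 239).
44^60 = 44^(32+16+8+4) ≡ 98 (mod 239).
Check: 98² = 9604 ≡ 44 (mod 239). The two roots are 98 and 141.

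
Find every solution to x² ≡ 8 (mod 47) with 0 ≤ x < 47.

Since 47 ≡ 3 (mod 4), a square root of 8 is 8^((47+1)/4) = 8^12 mod 47.
Repeated squaring: 8^2≡17, 8^4≡7, 8^8≡2 (mod 47).
8^12 = 8^(8+4) ≡ 14 (mod 47).
Check: 14² = 196 ≡ 8 (mod 47). The two roots are 14 and 33.

14, 33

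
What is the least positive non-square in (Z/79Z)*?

(2/79) = +1, so 2 is a residue.
(3/79) = −1, so 3 is the smallest positive non-residue mod 79.

3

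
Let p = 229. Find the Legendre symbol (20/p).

1

Pull out 2^2: since 229 ≡ 5 (mod 8), (2/229) = -1, so (2/229)^2 = +1.
Reciprocity: 5 ≡ 1 and 229 ≡ 1 (mod 4), so (5/229) = +(229/5).
Reduce top mod 5: now compute (4/5).
Pull out 2^2: since 5 ≡ 5 (mod 8), (2/5) = -1, so (2/5)^2 = +1.
Reached (1/5) = 1. Collecting the sign flips along the way, the symbol is +1.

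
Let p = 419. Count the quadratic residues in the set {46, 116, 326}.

(46/419) = -1 → non-residue.
(116/419) = +1 → QR.
(326/419) = +1 → QR.
Total quadratic residues among the 3: 2.

2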